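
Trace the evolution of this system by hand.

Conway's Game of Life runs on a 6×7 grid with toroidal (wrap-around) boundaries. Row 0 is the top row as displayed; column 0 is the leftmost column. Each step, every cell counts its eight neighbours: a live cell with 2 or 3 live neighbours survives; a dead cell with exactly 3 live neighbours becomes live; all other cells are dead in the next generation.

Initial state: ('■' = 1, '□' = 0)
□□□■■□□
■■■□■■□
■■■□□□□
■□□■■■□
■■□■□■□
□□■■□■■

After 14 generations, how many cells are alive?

18

k=0  □□□■■□□
■■■□■■□
■■■□□□□
■□□■■■□
■■□■□■□
□□■■□■■
k=1  ■□□□□□□
■□□□■■■
□□□□□□□
□□□■□■□
■■□□□□□
■■□□□■■
k=2  □□□□■□□
■□□□□■■
□□□□□□□
□□□□□□□
□■■□■■□
□□□□□□□
k=3  □□□□□■■
□□□□□■■
□□□□□□■
□□□□□□□
□□□□□□□
□□□■■■□
k=4  □□□□□□□
■□□□□□□
□□□□□■■
□□□□□□□
□□□□■□□
□□□□■■■
k=5  □□□□□■■
□□□□□□■
□□□□□□■
□□□□□■□
□□□□■□□
□□□□■■□
k=6  □□□□■□■
■□□□□□■
□□□□□■■
□□□□□■□
□□□□■□□
□□□□■□■
k=7  □□□□□□■
■□□□□□□
■□□□□■□
□□□□■■■
□□□□■□□
□□□■■□□
k=8  □□□□□□□
■□□□□□□
■□□□■■□
□□□□■□■
□□□□□□□
□□□■■■□
k=9  □□□□■□□
□□□□□□■
■□□□■■□
□□□□■□■
□□□■□□□
□□□□■□□
k=10  □□□□□■□
□□□□■□■
■□□□■□□
□□□■■□■
□□□■■■□
□□□■■□□
k=11  □□□■□■□
□□□□■□■
■□□□■□■
□□□□□□■
□□■□□□□
□□□■□□□
k=12  □□□■□■□
■□□■■□■
■□□□□□■
■□□□□■■
□□□□□□□
□□■■■□□
k=13  □□□□□■■
■□□■■□□
□■□□■□□
■□□□□■□
□□□■■■■
□□■■■□□
k=14  □□■□□■■
■□□■■□■
■■□■■■■
■□□■□□□
□□■□□□■
□□■□□□□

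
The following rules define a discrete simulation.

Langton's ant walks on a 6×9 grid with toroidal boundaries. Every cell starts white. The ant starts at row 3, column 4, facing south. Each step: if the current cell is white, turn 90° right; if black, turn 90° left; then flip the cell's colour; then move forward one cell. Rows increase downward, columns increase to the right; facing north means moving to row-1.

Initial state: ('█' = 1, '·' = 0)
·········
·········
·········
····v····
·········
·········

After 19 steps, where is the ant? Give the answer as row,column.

k=0  ·········
·········
·········
····v····
·········
·········
k=1  ·········
·········
·········
···<█····
·········
·········
k=2  ·········
·········
···^·····
···██····
·········
·········
k=3  ·········
·········
···█>····
···██····
·········
·········
k=4  ·········
·········
···██····
···█v····
·········
·········
k=5  ·········
·········
···██····
···█·>···
·········
·········
k=6  ·········
·········
···██····
···█·█···
·····v···
·········
k=7  ·········
·········
···██····
···█·█···
····<█···
·········
k=8  ·········
·········
···██····
···█^█···
····██···
·········
k=9  ·········
·········
···██····
···██>···
····██···
·········
k=10  ·········
·········
···██^···
···██····
····██···
·········
k=11  ·········
·········
···███>··
···██····
····██···
·········
k=12  ·········
·········
···████··
···██·v··
····██···
·········
k=13  ·········
·········
···████··
···██<█··
····██···
·········
k=14  ·········
·········
···██^█··
···████··
····██···
·········
k=15  ·········
·········
···█<·█··
···████··
····██···
·········
k=16  ·········
·········
···█··█··
···█v██··
····██···
·········
k=17  ·········
·········
···█··█··
···█·>█··
····██···
·········
k=18  ·········
·········
···█·^█··
···█··█··
····██···
·········
k=19  ·········
·········
···█·█>··
···█··█··
····██···
·········

2,6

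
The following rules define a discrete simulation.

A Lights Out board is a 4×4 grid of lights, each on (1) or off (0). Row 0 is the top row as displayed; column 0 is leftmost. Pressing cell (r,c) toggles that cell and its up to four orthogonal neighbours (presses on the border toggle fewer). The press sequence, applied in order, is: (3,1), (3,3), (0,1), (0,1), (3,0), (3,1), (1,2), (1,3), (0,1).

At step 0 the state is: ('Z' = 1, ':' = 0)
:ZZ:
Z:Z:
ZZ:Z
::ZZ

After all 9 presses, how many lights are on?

10

k=0  :ZZ:
Z:Z:
ZZ:Z
::ZZ
k=1  :ZZ:
Z:Z:
Z::Z
ZZ:Z
k=2  :ZZ:
Z:Z:
Z:::
ZZZ:
k=3  Z:::
ZZZ:
Z:::
ZZZ:
k=4  :ZZ:
Z:Z:
Z:::
ZZZ:
k=5  :ZZ:
Z:Z:
::::
::Z:
k=6  :ZZ:
Z:Z:
:Z::
ZZ::
k=7  :Z::
ZZ:Z
:ZZ:
ZZ::
k=8  :Z:Z
ZZZ:
:ZZZ
ZZ::
k=9  Z:ZZ
Z:Z:
:ZZZ
ZZ::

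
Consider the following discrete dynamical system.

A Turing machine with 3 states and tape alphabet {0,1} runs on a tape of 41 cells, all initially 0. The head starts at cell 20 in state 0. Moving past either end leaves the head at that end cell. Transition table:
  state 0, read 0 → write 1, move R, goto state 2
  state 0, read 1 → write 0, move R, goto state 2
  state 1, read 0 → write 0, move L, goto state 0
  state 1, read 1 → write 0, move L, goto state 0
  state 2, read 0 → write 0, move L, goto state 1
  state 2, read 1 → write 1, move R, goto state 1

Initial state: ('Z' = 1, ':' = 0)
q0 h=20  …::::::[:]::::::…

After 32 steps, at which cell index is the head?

0) q0 h=20  …::::::[:]::::::…
1) q2 h=21  …:::::Z[:]::::::…
2) q1 h=20  …::::::[Z]::::::…
3) q0 h=19  …::::::[:]::::::…
4) q2 h=20  …:::::Z[:]::::::…
5) q1 h=19  …::::::[Z]::::::…
6) q0 h=18  …::::::[:]::::::…
7) q2 h=19  …:::::Z[:]::::::…
8) q1 h=18  …::::::[Z]::::::…
9) q0 h=17  …::::::[:]::::::…
10) q2 h=18  …:::::Z[:]::::::…
11) q1 h=17  …::::::[Z]::::::…
12) q0 h=16  …::::::[:]::::::…
13) q2 h=17  …:::::Z[:]::::::…
14) q1 h=16  …::::::[Z]::::::…
15) q0 h=15  …::::::[:]::::::…
16) q2 h=16  …:::::Z[:]::::::…
17) q1 h=15  …::::::[Z]::::::…
18) q0 h=14  …::::::[:]::::::…
19) q2 h=15  …:::::Z[:]::::::…
20) q1 h=14  …::::::[Z]::::::…
21) q0 h=13  …::::::[:]::::::…
22) q2 h=14  …:::::Z[:]::::::…
23) q1 h=13  …::::::[Z]::::::…
24) q0 h=12  …::::::[:]::::::…
25) q2 h=13  …:::::Z[:]::::::…
26) q1 h=12  …::::::[Z]::::::…
27) q0 h=11  …::::::[:]::::::…
28) q2 h=12  …:::::Z[:]::::::…
29) q1 h=11  …::::::[Z]::::::…
30) q0 h=10  …::::::[:]::::::…
31) q2 h=11  …:::::Z[:]::::::…
32) q1 h=10  …::::::[Z]::::::…

10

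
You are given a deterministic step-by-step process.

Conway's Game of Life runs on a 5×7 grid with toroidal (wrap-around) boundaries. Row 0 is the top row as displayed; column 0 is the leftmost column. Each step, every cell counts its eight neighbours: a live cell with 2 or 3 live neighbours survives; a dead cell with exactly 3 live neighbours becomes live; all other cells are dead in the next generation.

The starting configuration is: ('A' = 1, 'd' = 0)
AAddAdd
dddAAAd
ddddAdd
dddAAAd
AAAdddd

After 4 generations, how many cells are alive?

10

0) AAddAdd
dddAAAd
ddddAdd
dddAAAd
AAAdddd
1) AdddAAA
dddAdAd
ddddddd
dAAAAAd
AdAddAA
2) AAdAddd
dddddAd
dddddAd
AAAAAAd
ddAdddd
3) dAAdddd
ddddAdA
dAAAdAd
dAAAAAA
ddddddA
4) AddddAd
AdddAAd
dAddddd
dAddddA
ddddAdA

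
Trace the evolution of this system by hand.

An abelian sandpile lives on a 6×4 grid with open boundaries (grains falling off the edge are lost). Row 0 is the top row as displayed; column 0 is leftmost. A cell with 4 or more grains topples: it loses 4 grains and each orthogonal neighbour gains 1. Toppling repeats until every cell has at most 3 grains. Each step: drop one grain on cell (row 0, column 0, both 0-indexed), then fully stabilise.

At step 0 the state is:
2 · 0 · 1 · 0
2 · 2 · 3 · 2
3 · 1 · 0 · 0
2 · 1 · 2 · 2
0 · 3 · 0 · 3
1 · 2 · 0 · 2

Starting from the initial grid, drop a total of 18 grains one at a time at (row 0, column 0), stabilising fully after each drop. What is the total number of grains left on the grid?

step 0: 2 · 0 · 1 · 0
2 · 2 · 3 · 2
3 · 1 · 0 · 0
2 · 1 · 2 · 2
0 · 3 · 0 · 3
1 · 2 · 0 · 2
step 1: 3 · 0 · 1 · 0
2 · 2 · 3 · 2
3 · 1 · 0 · 0
2 · 1 · 2 · 2
0 · 3 · 0 · 3
1 · 2 · 0 · 2
step 2: 0 · 1 · 1 · 0
3 · 2 · 3 · 2
3 · 1 · 0 · 0
2 · 1 · 2 · 2
0 · 3 · 0 · 3
1 · 2 · 0 · 2
step 3: 1 · 1 · 1 · 0
3 · 2 · 3 · 2
3 · 1 · 0 · 0
2 · 1 · 2 · 2
0 · 3 · 0 · 3
1 · 2 · 0 · 2
step 4: 2 · 1 · 1 · 0
3 · 2 · 3 · 2
3 · 1 · 0 · 0
2 · 1 · 2 · 2
0 · 3 · 0 · 3
1 · 2 · 0 · 2
step 5: 3 · 1 · 1 · 0
3 · 2 · 3 · 2
3 · 1 · 0 · 0
2 · 1 · 2 · 2
0 · 3 · 0 · 3
1 · 2 · 0 · 2
step 6: 1 · 2 · 1 · 0
1 · 3 · 3 · 2
0 · 2 · 0 · 0
3 · 1 · 2 · 2
0 · 3 · 0 · 3
1 · 2 · 0 · 2
step 7: 2 · 2 · 1 · 0
1 · 3 · 3 · 2
0 · 2 · 0 · 0
3 · 1 · 2 · 2
0 · 3 · 0 · 3
1 · 2 · 0 · 2
step 8: 3 · 2 · 1 · 0
1 · 3 · 3 · 2
0 · 2 · 0 · 0
3 · 1 · 2 · 2
0 · 3 · 0 · 3
1 · 2 · 0 · 2
step 9: 0 · 3 · 1 · 0
2 · 3 · 3 · 2
0 · 2 · 0 · 0
3 · 1 · 2 · 2
0 · 3 · 0 · 3
1 · 2 · 0 · 2
step 10: 1 · 3 · 1 · 0
2 · 3 · 3 · 2
0 · 2 · 0 · 0
3 · 1 · 2 · 2
0 · 3 · 0 · 3
1 · 2 · 0 · 2
step 11: 2 · 3 · 1 · 0
2 · 3 · 3 · 2
0 · 2 · 0 · 0
3 · 1 · 2 · 2
0 · 3 · 0 · 3
1 · 2 · 0 · 2
step 12: 3 · 3 · 1 · 0
2 · 3 · 3 · 2
0 · 2 · 0 · 0
3 · 1 · 2 · 2
0 · 3 · 0 · 3
1 · 2 · 0 · 2
step 13: 2 · 1 · 3 · 0
0 · 2 · 0 · 3
1 · 3 · 1 · 0
3 · 1 · 2 · 2
0 · 3 · 0 · 3
1 · 2 · 0 · 2
step 14: 3 · 1 · 3 · 0
0 · 2 · 0 · 3
1 · 3 · 1 · 0
3 · 1 · 2 · 2
0 · 3 · 0 · 3
1 · 2 · 0 · 2
step 15: 0 · 2 · 3 · 0
1 · 2 · 0 · 3
1 · 3 · 1 · 0
3 · 1 · 2 · 2
0 · 3 · 0 · 3
1 · 2 · 0 · 2
step 16: 1 · 2 · 3 · 0
1 · 2 · 0 · 3
1 · 3 · 1 · 0
3 · 1 · 2 · 2
0 · 3 · 0 · 3
1 · 2 · 0 · 2
step 17: 2 · 2 · 3 · 0
1 · 2 · 0 · 3
1 · 3 · 1 · 0
3 · 1 · 2 · 2
0 · 3 · 0 · 3
1 · 2 · 0 · 2
step 18: 3 · 2 · 3 · 0
1 · 2 · 0 · 3
1 · 3 · 1 · 0
3 · 1 · 2 · 2
0 · 3 · 0 · 3
1 · 2 · 0 · 2

38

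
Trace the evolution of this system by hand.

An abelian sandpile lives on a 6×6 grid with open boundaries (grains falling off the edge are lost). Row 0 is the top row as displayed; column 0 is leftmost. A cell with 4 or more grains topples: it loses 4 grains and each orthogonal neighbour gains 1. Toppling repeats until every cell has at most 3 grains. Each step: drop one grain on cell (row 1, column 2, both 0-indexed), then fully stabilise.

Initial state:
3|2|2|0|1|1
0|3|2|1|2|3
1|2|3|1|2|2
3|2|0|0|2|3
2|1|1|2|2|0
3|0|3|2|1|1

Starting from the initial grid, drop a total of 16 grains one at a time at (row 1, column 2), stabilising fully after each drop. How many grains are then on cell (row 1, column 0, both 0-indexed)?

3

[0] 3|2|2|0|1|1
0|3|2|1|2|3
1|2|3|1|2|2
3|2|0|0|2|3
2|1|1|2|2|0
3|0|3|2|1|1
[1] 3|2|2|0|1|1
0|3|3|1|2|3
1|2|3|1|2|2
3|2|0|0|2|3
2|1|1|2|2|0
3|0|3|2|1|1
[2] 3|3|3|0|1|1
1|1|2|2|2|3
2|0|1|2|2|2
3|3|1|0|2|3
2|1|1|2|2|0
3|0|3|2|1|1
[3] 3|3|3|0|1|1
1|1|3|2|2|3
2|0|1|2|2|2
3|3|1|0|2|3
2|1|1|2|2|0
3|0|3|2|1|1
[4] 0|1|1|1|1|1
2|3|1|3|2|3
2|0|2|2|2|2
3|3|1|0|2|3
2|1|1|2|2|0
3|0|3|2|1|1
[5] 0|1|1|1|1|1
2|3|2|3|2|3
2|0|2|2|2|2
3|3|1|0|2|3
2|1|1|2|2|0
3|0|3|2|1|1
[6] 0|1|1|1|1|1
2|3|3|3|2|3
2|0|2|2|2|2
3|3|1|0|2|3
2|1|1|2|2|0
3|0|3|2|1|1
[7] 0|2|2|2|1|1
3|0|2|0|3|3
2|1|3|3|2|2
3|3|1|0|2|3
2|1|1|2|2|0
3|0|3|2|1|1
[8] 0|2|2|2|1|1
3|0|3|0|3|3
2|1|3|3|2|2
3|3|1|0|2|3
2|1|1|2|2|0
3|0|3|2|1|1
[9] 0|2|3|2|1|1
3|1|1|2|3|3
2|2|1|0|3|2
3|3|2|1|2|3
2|1|1|2|2|0
3|0|3|2|1|1
[10] 0|2|3|2|1|1
3|1|2|2|3|3
2|2|1|0|3|2
3|3|2|1|2|3
2|1|1|2|2|0
3|0|3|2|1|1
[11] 0|2|3|2|1|1
3|1|3|2|3|3
2|2|1|0|3|2
3|3|2|1|2|3
2|1|1|2|2|0
3|0|3|2|1|1
[12] 0|3|0|3|1|1
3|2|1|3|3|3
2|2|2|0|3|2
3|3|2|1|2|3
2|1|1|2|2|0
3|0|3|2|1|1
[13] 0|3|0|3|1|1
3|2|2|3|3|3
2|2|2|0|3|2
3|3|2|1|2|3
2|1|1|2|2|0
3|0|3|2|1|1
[14] 0|3|0|3|1|1
3|2|3|3|3|3
2|2|2|0|3|2
3|3|2|1|2|3
2|1|1|2|2|0
3|0|3|2|1|1
[15] 0|3|2|0|3|2
3|3|1|2|2|1
2|2|3|2|2|1
3|3|2|2|0|1
2|1|1|2|3|1
3|0|3|2|1|1
[16] 0|3|2|0|3|2
3|3|2|2|2|1
2|2|3|2|2|1
3|3|2|2|0|1
2|1|1|2|3|1
3|0|3|2|1|1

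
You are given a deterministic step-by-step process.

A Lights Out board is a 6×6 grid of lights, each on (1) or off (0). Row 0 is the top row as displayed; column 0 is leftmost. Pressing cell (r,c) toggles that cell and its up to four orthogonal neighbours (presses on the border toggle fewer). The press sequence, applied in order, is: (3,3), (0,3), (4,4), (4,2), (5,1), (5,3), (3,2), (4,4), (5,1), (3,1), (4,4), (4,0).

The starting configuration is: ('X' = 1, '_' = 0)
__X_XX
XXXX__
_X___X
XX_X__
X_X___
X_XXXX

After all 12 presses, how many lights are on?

step 0: __X_XX
XXXX__
_X___X
XX_X__
X_X___
X_XXXX
step 1: __X_XX
XXXX__
_X_X_X
XXX_X_
X_XX__
X_XXXX
step 2: ___X_X
XXX___
_X_X_X
XXX_X_
X_XX__
X_XXXX
step 3: ___X_X
XXX___
_X_X_X
XXX___
X_X_XX
X_XX_X
step 4: ___X_X
XXX___
_X_X_X
XX____
XX_XXX
X__X_X
step 5: ___X_X
XXX___
_X_X_X
XX____
X__XXX
_XXX_X
step 6: ___X_X
XXX___
_X_X_X
XX____
X___XX
_X__XX
step 7: ___X_X
XXX___
_XXX_X
X_XX__
X_X_XX
_X__XX
step 8: ___X_X
XXX___
_XXX_X
X_XXX_
X_XX__
_X___X
step 9: ___X_X
XXX___
_XXX_X
X_XXX_
XXXX__
X_X__X
step 10: ___X_X
XXX___
__XX_X
_X_XX_
X_XX__
X_X__X
step 11: ___X_X
XXX___
__XX_X
_X_X__
X_X_XX
X_X_XX
step 12: ___X_X
XXX___
__XX_X
XX_X__
_XX_XX
__X_XX

18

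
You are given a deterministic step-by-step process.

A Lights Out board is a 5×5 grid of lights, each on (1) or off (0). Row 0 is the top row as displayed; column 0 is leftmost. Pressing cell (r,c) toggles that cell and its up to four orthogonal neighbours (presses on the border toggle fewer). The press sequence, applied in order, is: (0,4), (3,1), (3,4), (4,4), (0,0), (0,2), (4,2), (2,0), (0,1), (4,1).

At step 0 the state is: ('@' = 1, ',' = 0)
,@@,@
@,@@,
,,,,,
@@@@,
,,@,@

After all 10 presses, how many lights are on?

step 0: ,@@,@
@,@@,
,,,,,
@@@@,
,,@,@
step 1: ,@@@,
@,@@@
,,,,,
@@@@,
,,@,@
step 2: ,@@@,
@,@@@
,@,,,
,,,@,
,@@,@
step 3: ,@@@,
@,@@@
,@,,@
,,,,@
,@@,,
step 4: ,@@@,
@,@@@
,@,,@
,,,,,
,@@@@
step 5: @,@@,
,,@@@
,@,,@
,,,,,
,@@@@
step 6: @@,,,
,,,@@
,@,,@
,,,,,
,@@@@
step 7: @@,,,
,,,@@
,@,,@
,,@,,
,,,,@
step 8: @@,,,
@,,@@
@,,,@
@,@,,
,,,,@
step 9: ,,@,,
@@,@@
@,,,@
@,@,,
,,,,@
step 10: ,,@,,
@@,@@
@,,,@
@@@,,
@@@,@

14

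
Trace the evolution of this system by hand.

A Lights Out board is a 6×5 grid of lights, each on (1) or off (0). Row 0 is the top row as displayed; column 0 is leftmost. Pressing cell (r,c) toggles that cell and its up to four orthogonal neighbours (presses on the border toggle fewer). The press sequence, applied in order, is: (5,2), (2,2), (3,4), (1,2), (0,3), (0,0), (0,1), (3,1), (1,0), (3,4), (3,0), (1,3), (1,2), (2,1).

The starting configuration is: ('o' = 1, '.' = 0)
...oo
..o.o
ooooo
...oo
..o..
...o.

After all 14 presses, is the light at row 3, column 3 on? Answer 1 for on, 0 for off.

0) ...oo
..o.o
ooooo
...oo
..o..
...o.
1) ...oo
..o.o
ooooo
...oo
.....
.oo..
2) ...oo
....o
o...o
..ooo
.....
.oo..
3) ...oo
....o
o....
..o..
....o
.oo..
4) ..ooo
.oooo
o.o..
..o..
....o
.oo..
5) .....
.oo.o
o.o..
..o..
....o
.oo..
6) oo...
ooo.o
o.o..
..o..
....o
.oo..
7) ..o..
o.o.o
o.o..
..o..
....o
.oo..
8) ..o..
o.o.o
ooo..
oo...
.o..o
.oo..
9) o.o..
.oo.o
.oo..
oo...
.o..o
.oo..
10) o.o..
.oo.o
.oo.o
oo.oo
.o...
.oo..
11) o.o..
.oo.o
ooo.o
...oo
oo...
.oo..
12) o.oo.
.o.o.
ooooo
...oo
oo...
.oo..
13) o..o.
..o..
oo.oo
...oo
oo...
.oo..
14) o..o.
.oo..
..ooo
.o.oo
oo...
.oo..

1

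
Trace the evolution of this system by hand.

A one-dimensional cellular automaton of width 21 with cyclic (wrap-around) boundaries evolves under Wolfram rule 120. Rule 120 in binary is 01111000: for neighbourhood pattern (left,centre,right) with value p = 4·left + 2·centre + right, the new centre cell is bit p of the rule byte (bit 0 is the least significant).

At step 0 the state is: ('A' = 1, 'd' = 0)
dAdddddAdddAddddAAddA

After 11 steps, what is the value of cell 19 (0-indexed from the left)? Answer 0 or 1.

0

k=0  dAdddddAdddAddddAAddA
k=1  AdAdddddAdddAdddAAAdd
k=2  dAdAdddddAdddAddAdAAd
k=3  ddAdAdddddAdddAddAAAA
k=4  AddAdAdddddAdddAdAddA
k=5  AAddAdAdddddAdddAdAdA
k=6  dAAddAdAdddddAdddAdAA
k=7  AAAAddAdAdddddAdddAAA
k=8  dddAAddAdAdddddAddAdd
k=9  dddAAAddAdAdddddAddAd
k=10  dddAdAAddAdAdddddAddA
k=11  AdddAAAAddAdAdddddAdd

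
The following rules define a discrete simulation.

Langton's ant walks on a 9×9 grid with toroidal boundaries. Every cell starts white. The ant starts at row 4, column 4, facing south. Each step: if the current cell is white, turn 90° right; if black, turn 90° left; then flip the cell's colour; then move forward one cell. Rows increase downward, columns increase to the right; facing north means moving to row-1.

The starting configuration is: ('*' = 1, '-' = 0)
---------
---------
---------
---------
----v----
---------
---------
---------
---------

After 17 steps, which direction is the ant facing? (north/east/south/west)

east

k=0  ---------
---------
---------
---------
----v----
---------
---------
---------
---------
k=1  ---------
---------
---------
---------
---<*----
---------
---------
---------
---------
k=2  ---------
---------
---------
---^-----
---**----
---------
---------
---------
---------
k=3  ---------
---------
---------
---*>----
---**----
---------
---------
---------
---------
k=4  ---------
---------
---------
---**----
---*v----
---------
---------
---------
---------
k=5  ---------
---------
---------
---**----
---*->---
---------
---------
---------
---------
k=6  ---------
---------
---------
---**----
---*-*---
-----v---
---------
---------
---------
k=7  ---------
---------
---------
---**----
---*-*---
----<*---
---------
---------
---------
k=8  ---------
---------
---------
---**----
---*^*---
----**---
---------
---------
---------
k=9  ---------
---------
---------
---**----
---**>---
----**---
---------
---------
---------
k=10  ---------
---------
---------
---**^---
---**----
----**---
---------
---------
---------
k=11  ---------
---------
---------
---***>--
---**----
----**---
---------
---------
---------
k=12  ---------
---------
---------
---****--
---**-v--
----**---
---------
---------
---------
k=13  ---------
---------
---------
---****--
---**<*--
----**---
---------
---------
---------
k=14  ---------
---------
---------
---**^*--
---****--
----**---
---------
---------
---------
k=15  ---------
---------
---------
---*<-*--
---****--
----**---
---------
---------
---------
k=16  ---------
---------
---------
---*--*--
---*v**--
----**---
---------
---------
---------
k=17  ---------
---------
---------
---*--*--
---*->*--
----**---
---------
---------
---------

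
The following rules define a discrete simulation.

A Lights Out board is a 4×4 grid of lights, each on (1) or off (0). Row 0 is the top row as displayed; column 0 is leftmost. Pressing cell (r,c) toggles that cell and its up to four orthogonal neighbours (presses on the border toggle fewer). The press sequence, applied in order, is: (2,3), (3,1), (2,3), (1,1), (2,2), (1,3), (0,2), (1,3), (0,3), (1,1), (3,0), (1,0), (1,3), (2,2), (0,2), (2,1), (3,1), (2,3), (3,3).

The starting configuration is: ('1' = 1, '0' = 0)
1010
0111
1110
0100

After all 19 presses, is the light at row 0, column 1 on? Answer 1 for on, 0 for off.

[0] 1010
0111
1110
0100
[1] 1010
0110
1101
0101
[2] 1010
0110
1001
1011
[3] 1010
0111
1010
1010
[4] 1110
1001
1110
1010
[5] 1110
1011
1001
1000
[6] 1111
1000
1000
1000
[7] 1000
1010
1000
1000
[8] 1001
1001
1001
1000
[9] 1010
1000
1001
1000
[10] 1110
0110
1101
1000
[11] 1110
0110
0101
0100
[12] 0110
1010
1101
0100
[13] 0111
1001
1100
0100
[14] 0111
1011
1011
0110
[15] 0000
1001
1011
0110
[16] 0000
1101
0101
0010
[17] 0000
1101
0001
1100
[18] 0000
1100
0010
1101
[19] 0000
1100
0011
1110

0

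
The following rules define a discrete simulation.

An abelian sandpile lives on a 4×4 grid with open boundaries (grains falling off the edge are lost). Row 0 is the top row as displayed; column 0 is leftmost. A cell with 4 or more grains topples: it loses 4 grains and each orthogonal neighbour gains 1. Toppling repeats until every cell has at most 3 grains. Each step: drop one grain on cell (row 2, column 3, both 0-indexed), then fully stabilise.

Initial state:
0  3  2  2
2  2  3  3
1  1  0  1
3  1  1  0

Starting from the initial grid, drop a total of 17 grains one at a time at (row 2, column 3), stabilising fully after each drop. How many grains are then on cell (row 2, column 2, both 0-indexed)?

0) 0  3  2  2
2  2  3  3
1  1  0  1
3  1  1  0
1) 0  3  2  2
2  2  3  3
1  1  0  2
3  1  1  0
2) 0  3  2  2
2  2  3  3
1  1  0  3
3  1  1  0
3) 0  3  3  3
2  3  0  1
1  1  2  1
3  1  1  1
4) 0  3  3  3
2  3  0  1
1  1  2  2
3  1  1  1
5) 0  3  3  3
2  3  0  1
1  1  2  3
3  1  1  1
6) 0  3  3  3
2  3  0  2
1  1  3  0
3  1  1  2
7) 0  3  3  3
2  3  0  2
1  1  3  1
3  1  1  2
8) 0  3  3  3
2  3  0  2
1  1  3  2
3  1  1  2
9) 0  3  3  3
2  3  0  2
1  1  3  3
3  1  1  2
10) 0  3  3  3
2  3  1  3
1  2  0  1
3  1  2  3
11) 0  3  3  3
2  3  1  3
1  2  0  2
3  1  2  3
12) 0  3  3  3
2  3  1  3
1  2  0  3
3  1  2  3
13) 1  1  2  1
3  1  0  2
1  3  2  2
3  1  3  0
14) 1  1  2  1
3  1  0  2
1  3  2  3
3  1  3  0
15) 1  1  2  1
3  1  0  3
1  3  3  0
3  1  3  1
16) 1  1  2  1
3  1  0  3
1  3  3  1
3  1  3  1
17) 1  1  2  1
3  1  0  3
1  3  3  2
3  1  3  1

3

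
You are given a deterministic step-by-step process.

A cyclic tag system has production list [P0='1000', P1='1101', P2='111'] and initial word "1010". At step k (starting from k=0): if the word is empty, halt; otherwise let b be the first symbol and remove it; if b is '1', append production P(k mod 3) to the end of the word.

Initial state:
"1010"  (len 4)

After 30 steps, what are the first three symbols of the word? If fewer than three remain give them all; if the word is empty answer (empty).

t=0: "1010"  (len 4)
t=1: "0101000"  (len 7)
t=2: "101000"  (len 6)
t=3: "01000111"  (len 8)
t=4: "1000111"  (len 7)
t=5: "0001111101"  (len 10)
t=6: "001111101"  (len 9)
t=7: "01111101"  (len 8)
t=8: "1111101"  (len 7)
t=9: "111101111"  (len 9)
t=10: "111011111000"  (len 12)
t=11: "110111110001101"  (len 15)
t=12: "10111110001101111"  (len 17)
t=13: "01111100011011111000"  (len 20)
t=14: "1111100011011111000"  (len 19)
t=15: "111100011011111000111"  (len 21)
t=16: "111000110111110001111000"  (len 24)
t=17: "110001101111100011110001101"  (len 27)
t=18: "10001101111100011110001101111"  (len 29)
t=19: "00011011111000111100011011111000"  (len 32)
t=20: "0011011111000111100011011111000"  (len 31)
t=21: "011011111000111100011011111000"  (len 30)
t=22: "11011111000111100011011111000"  (len 29)
t=23: "10111110001111000110111110001101"  (len 32)
t=24: "0111110001111000110111110001101111"  (len 34)
t=25: "111110001111000110111110001101111"  (len 33)
t=26: "111100011110001101111100011011111101"  (len 36)
t=27: "11100011110001101111100011011111101111"  (len 38)
t=28: "11000111100011011111000110111111011111000"  (len 41)
t=29: "10001111000110111110001101111110111110001101"  (len 44)
t=30: "0001111000110111110001101111110111110001101111"  (len 46)

000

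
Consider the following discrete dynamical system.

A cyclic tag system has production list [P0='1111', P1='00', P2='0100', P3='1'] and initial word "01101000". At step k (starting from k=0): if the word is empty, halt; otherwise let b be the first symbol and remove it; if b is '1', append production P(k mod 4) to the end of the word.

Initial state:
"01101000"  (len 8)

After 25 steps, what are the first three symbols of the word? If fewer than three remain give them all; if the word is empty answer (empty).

111

k=0  "01101000"  (len 8)
k=1  "1101000"  (len 7)
k=2  "10100000"  (len 8)
k=3  "01000000100"  (len 11)
k=4  "1000000100"  (len 10)
k=5  "0000001001111"  (len 13)
k=6  "000001001111"  (len 12)
k=7  "00001001111"  (len 11)
k=8  "0001001111"  (len 10)
k=9  "001001111"  (len 9)
k=10  "01001111"  (len 8)
k=11  "1001111"  (len 7)
k=12  "0011111"  (len 7)
k=13  "011111"  (len 6)
k=14  "11111"  (len 5)
k=15  "11110100"  (len 8)
k=16  "11101001"  (len 8)
k=17  "11010011111"  (len 11)
k=18  "101001111100"  (len 12)
k=19  "010011111000100"  (len 15)
k=20  "10011111000100"  (len 14)
k=21  "00111110001001111"  (len 17)
k=22  "0111110001001111"  (len 16)
k=23  "111110001001111"  (len 15)
k=24  "111100010011111"  (len 15)
k=25  "111000100111111111"  (len 18)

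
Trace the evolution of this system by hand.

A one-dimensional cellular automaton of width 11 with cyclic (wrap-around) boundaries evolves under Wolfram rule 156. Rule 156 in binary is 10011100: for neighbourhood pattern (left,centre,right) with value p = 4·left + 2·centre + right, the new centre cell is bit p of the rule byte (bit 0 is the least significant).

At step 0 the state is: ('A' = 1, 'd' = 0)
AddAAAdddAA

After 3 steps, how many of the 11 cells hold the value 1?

gen 0: AddAAAdddAA
gen 1: dAdAAdAddAA
gen 2: dAdAddAAdAd
gen 3: dAdAAdAddAA

6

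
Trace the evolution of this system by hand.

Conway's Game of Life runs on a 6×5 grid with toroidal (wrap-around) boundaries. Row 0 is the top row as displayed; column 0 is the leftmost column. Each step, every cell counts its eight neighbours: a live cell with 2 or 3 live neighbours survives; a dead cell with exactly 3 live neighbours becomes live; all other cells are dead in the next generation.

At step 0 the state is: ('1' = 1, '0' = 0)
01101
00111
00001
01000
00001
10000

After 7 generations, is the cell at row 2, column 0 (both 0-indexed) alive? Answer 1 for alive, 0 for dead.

1

gen 0: 01101
00111
00001
01000
00001
10000
gen 1: 01101
01101
10101
10000
10000
11011
gen 2: 00000
00001
00101
10000
00000
00010
gen 3: 00000
00010
10011
00000
00000
00000
gen 4: 00000
00010
00011
00001
00000
00000
gen 5: 00000
00011
00011
00011
00000
00000
gen 6: 00000
00011
10100
00011
00000
00000
gen 7: 00000
00011
10100
00011
00000
00000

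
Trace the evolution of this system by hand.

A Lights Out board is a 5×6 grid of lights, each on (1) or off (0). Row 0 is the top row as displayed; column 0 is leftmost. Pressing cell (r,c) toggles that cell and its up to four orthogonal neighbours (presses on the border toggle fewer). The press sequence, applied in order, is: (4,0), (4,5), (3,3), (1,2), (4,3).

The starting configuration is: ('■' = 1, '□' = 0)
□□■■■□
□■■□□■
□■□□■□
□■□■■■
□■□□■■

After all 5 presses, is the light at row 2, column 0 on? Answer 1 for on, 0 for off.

k=0  □□■■■□
□■■□□■
□■□□■□
□■□■■■
□■□□■■
k=1  □□■■■□
□■■□□■
□■□□■□
■■□■■■
■□□□■■
k=2  □□■■■□
□■■□□■
□■□□■□
■■□■■□
■□□□□□
k=3  □□■■■□
□■■□□■
□■□■■□
■■■□□□
■□□■□□
k=4  □□□■■□
□□□■□■
□■■■■□
■■■□□□
■□□■□□
k=5  □□□■■□
□□□■□■
□■■■■□
■■■■□□
■□■□■□

0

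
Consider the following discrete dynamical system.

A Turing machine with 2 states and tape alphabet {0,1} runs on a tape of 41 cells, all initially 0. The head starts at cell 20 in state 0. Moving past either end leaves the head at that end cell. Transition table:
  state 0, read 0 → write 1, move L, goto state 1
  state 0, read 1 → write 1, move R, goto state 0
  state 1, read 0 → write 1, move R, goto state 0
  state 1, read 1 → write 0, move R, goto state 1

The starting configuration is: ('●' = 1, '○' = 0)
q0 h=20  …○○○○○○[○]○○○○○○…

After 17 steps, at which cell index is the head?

t=0: q0 h=20  …○○○○○○[○]○○○○○○…
t=1: q1 h=19  …○○○○○○[○]●○○○○○…
t=2: q0 h=20  …○○○○○●[●]○○○○○○…
t=3: q0 h=21  …○○○○●●[○]○○○○○○…
t=4: q1 h=20  …○○○○○●[●]●○○○○○…
t=5: q1 h=21  …○○○○●○[●]○○○○○○…
t=6: q1 h=22  …○○○●○○[○]○○○○○○…
t=7: q0 h=23  …○○●○○●[○]○○○○○○…
t=8: q1 h=22  …○○○●○○[●]●○○○○○…
t=9: q1 h=23  …○○●○○○[●]○○○○○○…
t=10: q1 h=24  …○●○○○○[○]○○○○○○…
t=11: q0 h=25  …●○○○○●[○]○○○○○○…
t=12: q1 h=24  …○●○○○○[●]●○○○○○…
t=13: q1 h=25  …●○○○○○[●]○○○○○○…
t=14: q1 h=26  …○○○○○○[○]○○○○○○…
t=15: q0 h=27  …○○○○○●[○]○○○○○○…
t=16: q1 h=26  …○○○○○○[●]●○○○○○…
t=17: q1 h=27  …○○○○○○[●]○○○○○○…

27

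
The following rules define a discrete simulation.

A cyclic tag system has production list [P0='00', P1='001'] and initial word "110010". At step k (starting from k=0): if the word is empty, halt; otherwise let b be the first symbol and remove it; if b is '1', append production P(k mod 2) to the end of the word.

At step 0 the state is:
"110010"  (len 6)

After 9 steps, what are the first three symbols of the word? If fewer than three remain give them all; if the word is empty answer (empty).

010

step 0: "110010"  (len 6)
step 1: "1001000"  (len 7)
step 2: "001000001"  (len 9)
step 3: "01000001"  (len 8)
step 4: "1000001"  (len 7)
step 5: "00000100"  (len 8)
step 6: "0000100"  (len 7)
step 7: "000100"  (len 6)
step 8: "00100"  (len 5)
step 9: "0100"  (len 4)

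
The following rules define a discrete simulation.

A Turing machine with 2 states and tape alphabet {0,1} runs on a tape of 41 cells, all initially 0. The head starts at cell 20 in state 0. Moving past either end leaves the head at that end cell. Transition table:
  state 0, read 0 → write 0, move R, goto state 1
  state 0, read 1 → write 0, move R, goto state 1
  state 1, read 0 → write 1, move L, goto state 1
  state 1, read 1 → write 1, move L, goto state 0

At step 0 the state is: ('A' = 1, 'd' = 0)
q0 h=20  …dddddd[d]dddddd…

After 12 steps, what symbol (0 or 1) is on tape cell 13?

k=0  q0 h=20  …dddddd[d]dddddd…
k=1  q1 h=21  …dddddd[d]dddddd…
k=2  q1 h=20  …dddddd[d]Addddd…
k=3  q1 h=19  …dddddd[d]AAdddd…
k=4  q1 h=18  …dddddd[d]AAAddd…
k=5  q1 h=17  …dddddd[d]AAAAdd…
k=6  q1 h=16  …dddddd[d]AAAAAd…
k=7  q1 h=15  …dddddd[d]AAAAAA…
k=8  q1 h=14  …dddddd[d]AAAAAA…
k=9  q1 h=13  …dddddd[d]AAAAAA…
k=10  q1 h=12  …dddddd[d]AAAAAA…
k=11  q1 h=11  …dddddd[d]AAAAAA…
k=12  q1 h=10  …dddddd[d]AAAAAA…

1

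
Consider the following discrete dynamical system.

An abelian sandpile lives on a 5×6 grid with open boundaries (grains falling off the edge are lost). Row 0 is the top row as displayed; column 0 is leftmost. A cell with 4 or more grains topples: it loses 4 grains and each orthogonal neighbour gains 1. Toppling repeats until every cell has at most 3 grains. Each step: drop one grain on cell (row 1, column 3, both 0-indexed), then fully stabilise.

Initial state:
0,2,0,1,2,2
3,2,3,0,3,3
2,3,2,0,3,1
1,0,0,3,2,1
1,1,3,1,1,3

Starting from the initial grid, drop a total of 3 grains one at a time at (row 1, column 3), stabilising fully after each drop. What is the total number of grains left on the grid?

k=0  0,2,0,1,2,2
3,2,3,0,3,3
2,3,2,0,3,1
1,0,0,3,2,1
1,1,3,1,1,3
k=1  0,2,0,1,2,2
3,2,3,1,3,3
2,3,2,0,3,1
1,0,0,3,2,1
1,1,3,1,1,3
k=2  0,2,0,1,2,2
3,2,3,2,3,3
2,3,2,0,3,1
1,0,0,3,2,1
1,1,3,1,1,3
k=3  0,2,0,1,2,2
3,2,3,3,3,3
2,3,2,0,3,1
1,0,0,3,2,1
1,1,3,1,1,3

52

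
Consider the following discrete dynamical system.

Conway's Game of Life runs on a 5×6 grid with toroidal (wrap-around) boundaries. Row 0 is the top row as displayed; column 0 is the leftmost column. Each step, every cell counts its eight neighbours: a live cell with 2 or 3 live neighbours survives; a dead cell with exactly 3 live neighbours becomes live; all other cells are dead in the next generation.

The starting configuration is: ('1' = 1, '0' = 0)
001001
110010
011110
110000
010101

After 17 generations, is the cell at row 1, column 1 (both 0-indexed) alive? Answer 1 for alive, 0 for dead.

0

step 0: 001001
110010
011110
110000
010101
step 1: 001101
100010
000110
000001
010011
step 2: 011100
001000
000110
100101
001101
step 3: 010010
010010
001111
100001
000001
step 4: 100011
110000
011100
100100
000011
step 5: 010010
000110
000100
110101
000100
step 6: 001010
001110
100101
100100
010101
step 7: 010001
011000
110001
010100
110101
step 8: 000011
001001
000000
000000
010001
step 9: 000011
000011
000000
000000
100011
step 10: 000100
000011
000000
000001
100010
step 11: 000100
000010
000011
000001
000011
step 12: 000101
000111
000011
100000
000011
step 13: 100100
100100
100100
100000
100011
step 14: 110100
111111
110001
110010
110010
step 15: 000000
000100
000000
001010
000110
step 16: 000110
000000
000100
000010
000110
step 17: 000110
000110
000000
000010
000001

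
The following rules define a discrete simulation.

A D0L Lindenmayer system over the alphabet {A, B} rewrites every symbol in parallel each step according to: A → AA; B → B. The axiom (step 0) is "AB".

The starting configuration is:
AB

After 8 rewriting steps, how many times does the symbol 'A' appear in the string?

256

t=0: AB
t=1: AAB
t=2: AAAAB
t=3: AAAAAAAAB
t=4: AAAAAAAAAAAAAAAAB
t=5: AAAAAAAAAAAAAAAAAAAAAAAAAAAAAAAAB
t=6: AAAAAAAAAAAAAAAAAAAAAAAAAAAAAAAAAAAAAAAAAAAAAAAAAAAAAAAAAAAAAAAAB
t=7: AAAAAAAAAAAAAAAAAAAAAAAAAAAAAAAAAAAAAAAAAAAAAAAAAAAAAAAAAA…AAAAAAAAAAAAAAAAAAAAAAAAAAAAAAAAAAAAAAAAAAAAAAAAAAAAAAAAAB  (len 129)
t=8: AAAAAAAAAAAAAAAAAAAAAAAAAAAAAAAAAAAAAAAAAAAAAAAAAAAAAAAAAA…AAAAAAAAAAAAAAAAAAAAAAAAAAAAAAAAAAAAAAAAAAAAAAAAAAAAAAAAAB  (len 257)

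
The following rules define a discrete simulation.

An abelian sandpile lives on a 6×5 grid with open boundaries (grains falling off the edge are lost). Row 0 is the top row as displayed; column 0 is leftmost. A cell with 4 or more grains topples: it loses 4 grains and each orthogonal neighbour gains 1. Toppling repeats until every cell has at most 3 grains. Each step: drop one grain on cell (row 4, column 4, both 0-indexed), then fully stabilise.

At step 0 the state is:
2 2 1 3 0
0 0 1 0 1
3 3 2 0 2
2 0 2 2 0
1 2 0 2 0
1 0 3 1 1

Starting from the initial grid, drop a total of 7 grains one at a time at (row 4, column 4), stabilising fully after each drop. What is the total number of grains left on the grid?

k=0  2 2 1 3 0
0 0 1 0 1
3 3 2 0 2
2 0 2 2 0
1 2 0 2 0
1 0 3 1 1
k=1  2 2 1 3 0
0 0 1 0 1
3 3 2 0 2
2 0 2 2 0
1 2 0 2 1
1 0 3 1 1
k=2  2 2 1 3 0
0 0 1 0 1
3 3 2 0 2
2 0 2 2 0
1 2 0 2 2
1 0 3 1 1
k=3  2 2 1 3 0
0 0 1 0 1
3 3 2 0 2
2 0 2 2 0
1 2 0 2 3
1 0 3 1 1
k=4  2 2 1 3 0
0 0 1 0 1
3 3 2 0 2
2 0 2 2 1
1 2 0 3 0
1 0 3 1 2
k=5  2 2 1 3 0
0 0 1 0 1
3 3 2 0 2
2 0 2 2 1
1 2 0 3 1
1 0 3 1 2
k=6  2 2 1 3 0
0 0 1 0 1
3 3 2 0 2
2 0 2 2 1
1 2 0 3 2
1 0 3 1 2
k=7  2 2 1 3 0
0 0 1 0 1
3 3 2 0 2
2 0 2 2 1
1 2 0 3 3
1 0 3 1 2

43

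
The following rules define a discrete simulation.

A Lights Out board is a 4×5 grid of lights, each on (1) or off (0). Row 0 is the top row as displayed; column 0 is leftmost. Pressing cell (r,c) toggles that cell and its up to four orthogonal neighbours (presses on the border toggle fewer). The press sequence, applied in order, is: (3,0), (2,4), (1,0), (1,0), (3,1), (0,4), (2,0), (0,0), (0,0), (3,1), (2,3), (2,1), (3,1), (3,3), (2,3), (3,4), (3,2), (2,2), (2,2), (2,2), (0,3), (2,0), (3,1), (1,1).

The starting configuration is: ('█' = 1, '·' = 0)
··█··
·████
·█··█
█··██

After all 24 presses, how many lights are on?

10

[0] ··█··
·████
·█··█
█··██
[1] ··█··
·████
██··█
·█·██
[2] ··█··
·███·
██·█·
·█·█·
[3] █·█··
█·██·
·█·█·
·█·█·
[4] ··█··
·███·
██·█·
·█·█·
[5] ··█··
·███·
█··█·
█·██·
[6] ··███
·████
█··█·
█·██·
[7] ··███
█████
·█·█·
··██·
[8] █████
·████
·█·█·
··██·
[9] ··███
█████
·█·█·
··██·
[10] ··███
█████
···█·
██·█·
[11] ··███
███·█
··█·█
██···
[12] ··███
█·█·█
██··█
█····
[13] ··███
█·█·█
█···█
·██··
[14] ··███
█·█·█
█··██
·█·██
[15] ··███
█·███
█·█··
·█··█
[16] ··███
█·███
█·█·█
·█·█·
[17] ··███
█·███
█···█
··█··
[18] ··███
█··██
█████
·····
[19] ··███
█·███
█···█
··█··
[20] ··███
█··██
█████
·····
[21] ·····
█···█
█████
·····
[22] ·····
····█
··███
█····
[23] ·····
····█
·████
·██··
[24] ·█···
███·█
··███
·██··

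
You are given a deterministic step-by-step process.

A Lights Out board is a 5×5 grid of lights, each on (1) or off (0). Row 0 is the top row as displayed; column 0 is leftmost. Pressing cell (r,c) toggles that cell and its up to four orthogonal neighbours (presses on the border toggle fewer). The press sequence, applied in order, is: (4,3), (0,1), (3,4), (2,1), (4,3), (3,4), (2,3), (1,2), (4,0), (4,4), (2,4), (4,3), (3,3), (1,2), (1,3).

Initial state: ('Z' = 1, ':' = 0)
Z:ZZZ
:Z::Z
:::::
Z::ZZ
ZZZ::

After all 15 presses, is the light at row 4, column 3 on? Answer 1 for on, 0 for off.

0) Z:ZZZ
:Z::Z
:::::
Z::ZZ
ZZZ::
1) Z:ZZZ
:Z::Z
:::::
Z:::Z
ZZ:ZZ
2) :Z:ZZ
::::Z
:::::
Z:::Z
ZZ:ZZ
3) :Z:ZZ
::::Z
::::Z
Z::Z:
ZZ:Z:
4) :Z:ZZ
:Z::Z
ZZZ:Z
ZZ:Z:
ZZ:Z:
5) :Z:ZZ
:Z::Z
ZZZ:Z
ZZ:::
ZZZ:Z
6) :Z:ZZ
:Z::Z
ZZZ::
ZZ:ZZ
ZZZ::
7) :Z:ZZ
:Z:ZZ
ZZ:ZZ
ZZ::Z
ZZZ::
8) :ZZZZ
::Z:Z
ZZZZZ
ZZ::Z
ZZZ::
9) :ZZZZ
::Z:Z
ZZZZZ
:Z::Z
::Z::
10) :ZZZZ
::Z:Z
ZZZZZ
:Z:::
::ZZZ
11) :ZZZZ
::Z::
ZZZ::
:Z::Z
::ZZZ
12) :ZZZZ
::Z::
ZZZ::
:Z:ZZ
:::::
13) :ZZZZ
::Z::
ZZZZ:
:ZZ::
:::Z:
14) :Z:ZZ
:Z:Z:
ZZ:Z:
:ZZ::
:::Z:
15) :Z::Z
:ZZ:Z
ZZ:::
:ZZ::
:::Z:

1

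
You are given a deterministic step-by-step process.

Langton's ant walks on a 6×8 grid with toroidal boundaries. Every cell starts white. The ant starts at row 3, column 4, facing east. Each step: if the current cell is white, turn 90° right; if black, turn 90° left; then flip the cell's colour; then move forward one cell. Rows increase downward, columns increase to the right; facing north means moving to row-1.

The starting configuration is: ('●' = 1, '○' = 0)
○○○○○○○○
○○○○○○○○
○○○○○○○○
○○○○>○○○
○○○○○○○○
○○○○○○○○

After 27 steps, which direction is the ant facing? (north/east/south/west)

[0] ○○○○○○○○
○○○○○○○○
○○○○○○○○
○○○○>○○○
○○○○○○○○
○○○○○○○○
[1] ○○○○○○○○
○○○○○○○○
○○○○○○○○
○○○○●○○○
○○○○v○○○
○○○○○○○○
[2] ○○○○○○○○
○○○○○○○○
○○○○○○○○
○○○○●○○○
○○○<●○○○
○○○○○○○○
[3] ○○○○○○○○
○○○○○○○○
○○○○○○○○
○○○^●○○○
○○○●●○○○
○○○○○○○○
[4] ○○○○○○○○
○○○○○○○○
○○○○○○○○
○○○●>○○○
○○○●●○○○
○○○○○○○○
[5] ○○○○○○○○
○○○○○○○○
○○○○^○○○
○○○●○○○○
○○○●●○○○
○○○○○○○○
[6] ○○○○○○○○
○○○○○○○○
○○○○●>○○
○○○●○○○○
○○○●●○○○
○○○○○○○○
[7] ○○○○○○○○
○○○○○○○○
○○○○●●○○
○○○●○v○○
○○○●●○○○
○○○○○○○○
[8] ○○○○○○○○
○○○○○○○○
○○○○●●○○
○○○●<●○○
○○○●●○○○
○○○○○○○○
[9] ○○○○○○○○
○○○○○○○○
○○○○^●○○
○○○●●●○○
○○○●●○○○
○○○○○○○○
[10] ○○○○○○○○
○○○○○○○○
○○○<○●○○
○○○●●●○○
○○○●●○○○
○○○○○○○○
[11] ○○○○○○○○
○○○^○○○○
○○○●○●○○
○○○●●●○○
○○○●●○○○
○○○○○○○○
[12] ○○○○○○○○
○○○●>○○○
○○○●○●○○
○○○●●●○○
○○○●●○○○
○○○○○○○○
[13] ○○○○○○○○
○○○●●○○○
○○○●v●○○
○○○●●●○○
○○○●●○○○
○○○○○○○○
[14] ○○○○○○○○
○○○●●○○○
○○○<●●○○
○○○●●●○○
○○○●●○○○
○○○○○○○○
[15] ○○○○○○○○
○○○●●○○○
○○○○●●○○
○○○v●●○○
○○○●●○○○
○○○○○○○○
[16] ○○○○○○○○
○○○●●○○○
○○○○●●○○
○○○○>●○○
○○○●●○○○
○○○○○○○○
[17] ○○○○○○○○
○○○●●○○○
○○○○^●○○
○○○○○●○○
○○○●●○○○
○○○○○○○○
[18] ○○○○○○○○
○○○●●○○○
○○○<○●○○
○○○○○●○○
○○○●●○○○
○○○○○○○○
[19] ○○○○○○○○
○○○^●○○○
○○○●○●○○
○○○○○●○○
○○○●●○○○
○○○○○○○○
[20] ○○○○○○○○
○○<○●○○○
○○○●○●○○
○○○○○●○○
○○○●●○○○
○○○○○○○○
[21] ○○^○○○○○
○○●○●○○○
○○○●○●○○
○○○○○●○○
○○○●●○○○
○○○○○○○○
[22] ○○●>○○○○
○○●○●○○○
○○○●○●○○
○○○○○●○○
○○○●●○○○
○○○○○○○○
[23] ○○●●○○○○
○○●v●○○○
○○○●○●○○
○○○○○●○○
○○○●●○○○
○○○○○○○○
[24] ○○●●○○○○
○○<●●○○○
○○○●○●○○
○○○○○●○○
○○○●●○○○
○○○○○○○○
[25] ○○●●○○○○
○○○●●○○○
○○v●○●○○
○○○○○●○○
○○○●●○○○
○○○○○○○○
[26] ○○●●○○○○
○○○●●○○○
○<●●○●○○
○○○○○●○○
○○○●●○○○
○○○○○○○○
[27] ○○●●○○○○
○^○●●○○○
○●●●○●○○
○○○○○●○○
○○○●●○○○
○○○○○○○○

north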